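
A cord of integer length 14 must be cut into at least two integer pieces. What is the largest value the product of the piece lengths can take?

Fill f[k] for k=2..14: at each k try every first piece i and multiply by the better of (k−i) uncut or f[k−i].
f[2] = 1·max(1,0) = 1·1 = 1
f[3] = 1·max(2,1) = 1·2 = 2
f[4] = 2·max(2,1) = 2·2 = 4
f[5] = 2·max(3,2) = 2·3 = 6
f[6] = 3·max(3,2) = 3·3 = 9
f[7] = 2·max(5,6) = 2·6 = 12
f[8] = 2·max(6,9) = 2·9 = 18
f[9] = 3·max(6,9) = 3·9 = 27
f[10] = 2·max(8,18) = 2·18 = 36
f[11] = 2·max(9,27) = 2·27 = 54
f[12] = 3·max(9,27) = 3·27 = 81
f[13] = 2·max(11,54) = 2·54 = 108
f[14] = 2·max(12,81) = 2·81 = 162
One optimal split: 3 + 3 + 3 + 3 + 2; product 3·3·3·3·2 = 162.

162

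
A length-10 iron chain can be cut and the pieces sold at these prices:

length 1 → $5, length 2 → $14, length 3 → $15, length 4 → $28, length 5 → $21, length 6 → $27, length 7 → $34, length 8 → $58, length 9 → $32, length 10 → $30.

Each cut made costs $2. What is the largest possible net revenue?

Let r[k] be the best obtainable value from length k. For each k, try every first piece i and keep the best of price[i] + r[k−i] minus the 2 cut fee when i<k.
r[1] = 5
r[2] = max(5+5-2, 14+0) = 14
r[3] = max(5+14-2, 14+5-2, 15+0) = 17
r[4] = max(5+17-2, 14+14-2, 15+5-2, 28+0) = 28
r[5] = max(5+28-2, 14+17-2, 15+14-2, 28+5-2, 21+0) = 31
r[6] = max(5+31-2, 14+28-2, 15+17-2, 28+14-2, 21+5-2, 27+0) = 40
r[7] = max(5+40-2, 14+31-2, 15+28-2, …, 27+5-2, 34+0) = 43
r[8] = max(5+43-2, 14+40-2, 15+31-2, …, 34+5-2, 58+0) = 58
r[9] = max(5+58-2, 14+43-2, 15+40-2, …, 58+5-2, 32+0) = 61
r[10] = max(5+61-2, 14+58-2, 15+43-2, …, 32+5-2, 30+0) = 70
One optimal plan: pieces 8 + 2 (1 cut) → $72 − $2 = $70.

70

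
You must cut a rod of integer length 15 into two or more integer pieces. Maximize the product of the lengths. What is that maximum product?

Let g[k] be the best product for length k (with at least one cut). For each first piece i, the rest contributes max(k−i, g[k−i]).
g[2] = 1·max(1,0) = 1·1 = 1
g[3] = max(1·2, 2·1) = 2
g[4] = max(1·3, 2·2, 3·1) = 4
g[5] = max(1·4, 2·3, 3·2, 4·1) = 6
g[6] = max(1·6, 2·4, 3·3, 4·2, 5·1) = 9
g[7] = max(1·9, 2·6, 3·4, 4·3, 5·2, 6·1) = 12
g[8] = max(1·12, 2·9, 3·6, …, 6·2, 7·1) = 18
g[9] = max(1·18, 2·12, 3·9, …, 7·2, 8·1) = 27
g[10] = max(1·27, 2·18, 3·12, …, 8·2, 9·1) = 36
g[11] = max(1·36, 2·27, 3·18, …, 9·2, 10·1) = 54
g[12] = max(1·54, 2·36, 3·27, …, 10·2, 11·1) = 81
g[13] = max(1·81, 2·54, 3·36, …, 11·2, 12·1) = 108
g[14] = max(1·108, 2·81, 3·54, …, 12·2, 13·1) = 162
g[15] = max(1·162, 2·108, 3·81, …, 13·2, 14·1) = 243
One optimal split: 3 + 3 + 3 + 3 + 3; product 3·3·3·3·3 = 243.

243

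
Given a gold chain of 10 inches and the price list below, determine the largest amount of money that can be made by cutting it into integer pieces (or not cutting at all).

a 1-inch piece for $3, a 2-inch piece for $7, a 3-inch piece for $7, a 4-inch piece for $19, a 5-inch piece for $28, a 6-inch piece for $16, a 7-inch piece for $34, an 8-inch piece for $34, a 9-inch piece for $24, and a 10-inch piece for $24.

56

Let R[k] be the best obtainable value from length k. For each k, try every first piece i and keep the best of price[i] + R[k−i].
R[1] = 3
R[2] = max(3+3, 7+0) = 7
R[3] = max(3+7, 7+3, 7+0) = 10
R[4] = max(3+10, 7+7, 7+3, 19+0) = 19
R[5] = max(3+19, 7+10, 7+7, 19+3, 28+0) = 28
R[6] = max(3+28, 7+19, 7+10, 19+7, 28+3, 16+0) = 31
R[7] = max(3+31, 7+28, 7+19, …, 16+3, 34+0) = 35
R[8] = max(3+35, 7+31, 7+28, …, 34+3, 34+0) = 38
R[9] = max(3+38, 7+35, 7+31, …, 34+3, 24+0) = 47
R[10] = max(3+47, 7+38, 7+35, …, 24+3, 24+0) = 56
One optimal cutting: 5 + 5 → $28 + $28 = $56.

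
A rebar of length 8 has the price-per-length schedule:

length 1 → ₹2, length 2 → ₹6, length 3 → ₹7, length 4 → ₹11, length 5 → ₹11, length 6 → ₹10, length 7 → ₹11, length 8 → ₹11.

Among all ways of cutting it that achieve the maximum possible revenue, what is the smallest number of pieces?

Let r[k] be the best obtainable value from length k. For each k, try every first piece i and keep the best of price[i] + r[k−i].
r[1] = 2
r[2] = max(2+2, 6+0) = 6
r[3] = max(2+6, 6+2, 7+0) = 8
r[4] = max(2+8, 6+6, 7+2, 11+0) = 12
r[5] = max(2+12, 6+8, 7+6, 11+2, 11+0) = 14
r[6] = max(2+14, 6+12, 7+8, 11+6, 11+2, 10+0) = 18
r[7] = max(2+18, 6+14, 7+12, …, 10+2, 11+0) = 20
r[8] = max(2+20, 6+18, 7+14, …, 11+2, 11+0) = 24
Maximum revenue is ₹24.
Now minimize piece count subject to staying optimal: for each k, pieces[k] = 1 + min over i with p[i]+r[k−i]=r[k] of pieces[k−i].
pieces[5] = 3
pieces[6] = 3
pieces[7] = 4
pieces[8] = 4

4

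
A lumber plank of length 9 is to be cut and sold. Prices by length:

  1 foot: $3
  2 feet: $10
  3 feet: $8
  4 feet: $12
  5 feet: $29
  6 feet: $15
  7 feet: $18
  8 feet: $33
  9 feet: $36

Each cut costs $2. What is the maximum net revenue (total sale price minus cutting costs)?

45

Consider every possible first cut. r[k] is the best of p[i]+r[k−i] over all sellable i≤k, charging 2 whenever i<k.
r[1] = 3
r[2] = max(3+3-2, 10+0) = 10
r[3] = max(3+10-2, 10+3-2, 8+0) = 11
r[4] = max(3+11-2, 10+10-2, 8+3-2, 12+0) = 18
r[5] = max(3+18-2, 10+11-2, 8+10-2, 12+3-2, 29+0) = 29
r[6] = max(3+29-2, 10+18-2, 8+11-2, 12+10-2, 29+3-2, 15+0) = 30
r[7] = max(3+30-2, 10+29-2, 8+18-2, …, 15+3-2, 18+0) = 37
r[8] = max(3+37-2, 10+30-2, 8+29-2, …, 18+3-2, 33+0) = 38
r[9] = max(3+38-2, 10+37-2, 8+30-2, …, 33+3-2, 36+0) = 45
One optimal plan: pieces 5 + 2 + 2 (2 cuts) → $49 − $4 = $45.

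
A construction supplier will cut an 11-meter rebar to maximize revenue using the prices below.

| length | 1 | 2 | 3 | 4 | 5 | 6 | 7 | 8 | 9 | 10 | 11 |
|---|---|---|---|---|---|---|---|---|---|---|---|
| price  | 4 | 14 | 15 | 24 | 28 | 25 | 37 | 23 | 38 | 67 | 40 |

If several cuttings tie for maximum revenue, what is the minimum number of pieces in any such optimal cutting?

6

Let r[k] be the best obtainable value from length k. For each k, try every first piece i and keep the best of price[i] + r[k−i].
r[1] = 4
r[2] = max(4+4, 14+0) = 14
r[3] = max(4+14, 14+4, 15+0) = 18
r[4] = max(4+18, 14+14, 15+4, 24+0) = 28
r[5] = max(4+28, 14+18, 15+14, 24+4, 28+0) = 32
r[6] = max(4+32, 14+28, 15+18, 24+14, 28+4, 25+0) = 42
r[7] = max(4+42, 14+32, 15+28, …, 25+4, 37+0) = 46
r[8] = max(4+46, 14+42, 15+32, …, 37+4, 23+0) = 56
r[9] = max(4+56, 14+46, 15+42, …, 23+4, 38+0) = 60
r[10] = max(4+60, 14+56, 15+46, …, 38+4, 67+0) = 70
r[11] = max(4+70, 14+60, 15+56, …, 67+4, 40+0) = 74
Maximum revenue is ₹74.
Now minimize piece count subject to staying optimal: for each k, pieces[k] = 1 + min over i with p[i]+r[k−i]=r[k] of pieces[k−i].
pieces[8] = 4
pieces[9] = 5
pieces[10] = 5
pieces[11] = 6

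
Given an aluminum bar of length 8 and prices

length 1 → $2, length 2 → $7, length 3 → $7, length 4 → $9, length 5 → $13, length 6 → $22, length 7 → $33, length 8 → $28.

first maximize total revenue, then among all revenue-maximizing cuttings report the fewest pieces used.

Let r[k] be the best obtainable value from length k. For each k, try every first piece i and keep the best of price[i] + r[k−i].
r[1] = 2
r[2] = 7
r[3] = 9  (first piece 1, then r[2]=7)
r[4] = 14  (first piece 2, then r[2]=7)
r[5] = 16  (first piece 1, then r[4]=14)
r[6] = 22
r[7] = 33
r[8] = 35  (first piece 1, then r[7]=33)
Maximum revenue is $35.
Now minimize piece count subject to staying optimal: for each k, pieces[k] = 1 + min over i with p[i]+r[k−i]=r[k] of pieces[k−i].
pieces[5] = 3
pieces[6] = 1
pieces[7] = 1
pieces[8] = 2

2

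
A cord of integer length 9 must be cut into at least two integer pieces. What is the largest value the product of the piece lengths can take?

27

Let m[k] be the best product for length k (with at least one cut). For each first piece i, the rest contributes max(k−i, m[k−i]).
m[2] = 1×max(1,0) = 1×1 = 1
m[3] = max(1×2, 2×1) = 2
m[4] = max(1×3, 2×2, 3×1) = 4
m[5] = max(1×4, 2×3, 3×2, 4×1) = 6
m[6] = max(1×6, 2×4, 3×3, 4×2, 5×1) = 9
m[7] = max(1×9, 2×6, 3×4, 4×3, 5×2, 6×1) = 12
m[8] = max(1×12, 2×9, 3×6, …, 6×2, 7×1) = 18
m[9] = max(1×18, 2×12, 3×9, …, 7×2, 8×1) = 27
One optimal split: 3 + 3 + 3; product 3×3×3 = 27.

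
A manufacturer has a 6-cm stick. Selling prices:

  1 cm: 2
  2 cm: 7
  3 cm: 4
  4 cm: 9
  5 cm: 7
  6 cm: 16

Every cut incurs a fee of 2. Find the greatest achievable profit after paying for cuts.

Let r[k] be the best obtainable value from length k. For each k, try every first piece i and keep the best of price[i] + r[k−i] minus the 2 cut fee when i<k.
r[1] = 2
r[2] = max(2+2-2, 7+0) = 7
r[3] = max(2+7-2, 7+2-2, 4+0) = 7
r[4] = max(2+7-2, 7+7-2, 4+2-2, 9+0) = 12
r[5] = max(2+12-2, 7+7-2, 4+7-2, 9+2-2, 7+0) = 12
r[6] = max(2+12-2, 7+12-2, 4+7-2, 9+7-2, 7+2-2, 16+0) = 17
One optimal plan: pieces 2 + 2 + 2 (2 cuts) → 21 − 4 = 17.

17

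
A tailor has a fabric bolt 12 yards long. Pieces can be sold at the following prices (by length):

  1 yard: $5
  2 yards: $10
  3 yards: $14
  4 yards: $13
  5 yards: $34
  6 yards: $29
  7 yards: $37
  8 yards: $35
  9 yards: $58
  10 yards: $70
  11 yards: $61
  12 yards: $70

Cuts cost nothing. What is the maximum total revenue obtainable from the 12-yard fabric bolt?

Let v[k] be the best obtainable value from length k. For each k, try every first piece i and keep the best of price[i] + v[k−i].
v[1] = 5
v[2] = max(5+5, 10+0) = 10
v[3] = max(5+10, 10+5, 14+0) = 15
v[4] = max(5+15, 10+10, 14+5, 13+0) = 20
v[5] = max(5+20, 10+15, 14+10, 13+5, 34+0) = 34
v[6] = max(5+34, 10+20, 14+15, 13+10, 34+5, 29+0) = 39
v[7] = max(5+39, 10+34, 14+20, …, 29+5, 37+0) = 44
v[8] = max(5+44, 10+39, 14+34, …, 37+5, 35+0) = 49
v[9] = max(5+49, 10+44, 14+39, …, 35+5, 58+0) = 58
v[10] = max(5+58, 10+49, 14+44, …, 58+5, 70+0) = 70
v[11] = max(5+70, 10+58, 14+49, …, 70+5, 61+0) = 75
v[12] = max(5+75, 10+70, 14+58, …, 61+5, 70+0) = 80
One optimal cutting: 10 + 1 + 1 → $70 + $5 + $5 = $80.

80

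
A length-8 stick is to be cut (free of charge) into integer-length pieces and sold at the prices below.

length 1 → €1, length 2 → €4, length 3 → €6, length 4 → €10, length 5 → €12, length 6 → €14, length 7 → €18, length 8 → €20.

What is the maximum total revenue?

Let best[k] be the best obtainable value from length k. For each k, try every first piece i and keep the best of price[i] + best[k−i].
best[1] = 1
best[2] = max(1+1, 4+0) = 4
best[3] = max(1+4, 4+1, 6+0) = 6
best[4] = max(1+6, 4+4, 6+1, 10+0) = 10
best[5] = max(1+10, 4+6, 6+4, 10+1, 12+0) = 12
best[6] = max(1+12, 4+10, 6+6, 10+4, 12+1, 14+0) = 14
best[7] = max(1+14, 4+12, 6+10, …, 14+1, 18+0) = 18
best[8] = max(1+18, 4+14, 6+12, …, 18+1, 20+0) = 20
One optimal cutting: 4 + 4 → €10 + €10 = €20.

20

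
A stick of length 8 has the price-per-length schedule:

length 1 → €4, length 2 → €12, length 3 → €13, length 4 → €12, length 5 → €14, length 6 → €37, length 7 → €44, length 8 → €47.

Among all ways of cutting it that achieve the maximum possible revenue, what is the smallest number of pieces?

2

Consider every possible first cut. r[k] is the best of p[i]+r[k−i] over all sellable i≤k.
r[1] = 4
r[2] = max(4+4, 12+0) = 12
r[3] = max(4+12, 12+4, 13+0) = 16
r[4] = max(4+16, 12+12, 13+4, 12+0) = 24
r[5] = max(4+24, 12+16, 13+12, 12+4, 14+0) = 28
r[6] = max(4+28, 12+24, 13+16, 12+12, 14+4, 37+0) = 37
r[7] = max(4+37, 12+28, 13+24, …, 37+4, 44+0) = 44
r[8] = max(4+44, 12+37, 13+28, …, 44+4, 47+0) = 49
Maximum revenue is €49.
Now minimize piece count subject to staying optimal: for each k, pieces[k] = 1 + min over i with p[i]+r[k−i]=r[k] of pieces[k−i].
pieces[5] = 3
pieces[6] = 1
pieces[7] = 1
pieces[8] = 2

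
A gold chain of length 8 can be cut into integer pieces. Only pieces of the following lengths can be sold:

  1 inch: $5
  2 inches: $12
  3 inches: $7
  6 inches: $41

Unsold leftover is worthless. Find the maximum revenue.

Let best[k] be the best obtainable value from length k. For each k, try every first piece i and keep the best of price[i] + best[k−i].
best[1] = 5
best[2] = 12
best[3] = 17  (first piece 1, then best[2]=12)
best[4] = 24  (first piece 2, then best[2]=12)
best[5] = 29  (first piece 1, then best[4]=24)
best[6] = 41
best[7] = 46  (first piece 1, then best[6]=41)
best[8] = 53  (first piece 2, then best[6]=41)
One optimal cutting: 6 + 2 → $53.

53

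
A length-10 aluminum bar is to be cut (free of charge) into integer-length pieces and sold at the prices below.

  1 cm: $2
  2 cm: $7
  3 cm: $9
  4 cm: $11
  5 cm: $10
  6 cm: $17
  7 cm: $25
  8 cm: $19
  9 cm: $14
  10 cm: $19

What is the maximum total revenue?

35

Let R[k] be the best obtainable value from length k. For each k, try every first piece i and keep the best of price[i] + R[k−i].
R[1] = 2
R[2] = max(2+2, 7+0) = 7
R[3] = max(2+7, 7+2, 9+0) = 9
R[4] = max(2+9, 7+7, 9+2, 11+0) = 14
R[5] = max(2+14, 7+9, 9+7, 11+2, 10+0) = 16
R[6] = max(2+16, 7+14, 9+9, 11+7, 10+2, 17+0) = 21
R[7] = max(2+21, 7+16, 9+14, …, 17+2, 25+0) = 25
R[8] = max(2+25, 7+21, 9+16, …, 25+2, 19+0) = 28
R[9] = max(2+28, 7+25, 9+21, …, 19+2, 14+0) = 32
R[10] = max(2+32, 7+28, 9+25, …, 14+2, 19+0) = 35
One optimal cutting: 2 + 2 + 2 + 2 + 2 → $7 + $7 + $7 + $7 + $7 = $35.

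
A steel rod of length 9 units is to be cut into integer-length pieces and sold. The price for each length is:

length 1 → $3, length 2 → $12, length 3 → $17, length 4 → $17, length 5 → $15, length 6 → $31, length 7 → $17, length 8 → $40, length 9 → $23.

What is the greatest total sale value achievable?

Build v[k] bottom-up: v[k] = max over allowed piece i of (p[i] + v[k−i]).
v[1] = 3
v[2] = 12
v[3] = 17
v[4] = 24  (first piece 2, then v[2]=12)
v[5] = 29  (first piece 2, then v[3]=17)
v[6] = 36  (first piece 2, then v[4]=24)
v[7] = 41  (first piece 2, then v[5]=29)
v[8] = 48  (first piece 2, then v[6]=36)
v[9] = 53  (first piece 2, then v[7]=41)
One optimal cutting: 3 + 2 + 2 + 2 → $17 + $12 + $12 + $12 = $53.

53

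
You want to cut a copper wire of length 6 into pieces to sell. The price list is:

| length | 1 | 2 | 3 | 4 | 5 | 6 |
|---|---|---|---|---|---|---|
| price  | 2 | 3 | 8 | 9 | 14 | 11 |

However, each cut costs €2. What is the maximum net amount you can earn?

Consider every possible first cut. r[k] is the best of p[i]+r[k−i] over all sellable i≤k, charging 2 whenever i<k.
r[1] = 2
r[2] = 3
r[3] = 8
r[4] = 9
r[5] = 14
r[6] = 14  (first piece 1, then r[5]=14)
One optimal plan: pieces 5 + 1 (1 cut) → €16 − €2 = €14.

14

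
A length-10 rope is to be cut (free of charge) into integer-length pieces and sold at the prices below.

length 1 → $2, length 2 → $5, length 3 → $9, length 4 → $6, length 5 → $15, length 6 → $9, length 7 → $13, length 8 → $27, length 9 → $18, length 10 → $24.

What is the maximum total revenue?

Let v[k] be the best obtainable value from length k. For each k, try every first piece i and keep the best of price[i] + v[k−i].
v[1] = 2
v[2] = 5
v[3] = 9
v[4] = 11  (first piece 1, then v[3]=9)
v[5] = 15
v[6] = 18  (first piece 3, then v[3]=9)
v[7] = 20  (first piece 1, then v[6]=18)
v[8] = 27
v[9] = 29  (first piece 1, then v[8]=27)
v[10] = 32  (first piece 2, then v[8]=27)
One optimal cutting: 8 + 2 → $27 + $5 = $32.

32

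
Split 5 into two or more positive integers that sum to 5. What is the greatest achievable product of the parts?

6

Let f[k] be the best product for length k (with at least one cut). For each first piece i, the rest contributes max(k−i, f[k−i]).
f[2] = 1*max(1,0) = 1*1 = 1
f[3] = 1*max(2,1) = 1*2 = 2
f[4] = 2*max(2,1) = 2*2 = 4
f[5] = 2*max(3,2) = 2*3 = 6
One optimal split: 3 + 2; product 3*2 = 6.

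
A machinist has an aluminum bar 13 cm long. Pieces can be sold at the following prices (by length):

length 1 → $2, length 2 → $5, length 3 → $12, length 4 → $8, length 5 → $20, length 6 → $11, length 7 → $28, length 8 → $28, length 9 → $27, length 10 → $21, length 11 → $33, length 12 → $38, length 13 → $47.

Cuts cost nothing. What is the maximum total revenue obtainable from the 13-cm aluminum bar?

52

Build best[k] bottom-up: best[k] = max over allowed piece i of (p[i] + best[k−i]).
best[1] = 2
best[2] = 5
best[3] = 12
best[4] = 14  (first piece 1, then best[3]=12)
best[5] = 20
best[6] = 24  (first piece 3, then best[3]=12)
best[7] = 28
best[8] = 32  (first piece 3, then best[5]=20)
best[9] = 36  (first piece 3, then best[6]=24)
best[10] = 40  (first piece 3, then best[7]=28)
best[11] = 44  (first piece 3, then best[8]=32)
best[12] = 48  (first piece 3, then best[9]=36)
best[13] = 52  (first piece 3, then best[10]=40)
One optimal cutting: 7 + 3 + 3 → $28 + $12 + $12 = $52.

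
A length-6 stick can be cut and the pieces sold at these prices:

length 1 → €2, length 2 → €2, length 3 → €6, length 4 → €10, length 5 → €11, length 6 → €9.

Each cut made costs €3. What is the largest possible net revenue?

10

Build v[k] bottom-up: v[k] = max over allowed piece i of (p[i] + v[k−i]) − 3 per cut.
v[1] = 2
v[2] = 2
v[3] = 6
v[4] = 10
v[5] = 11
v[6] = 10  (first piece 1, then v[5]=11)
One optimal plan: pieces 5 + 1 (1 cut) → €13 − €3 = €10.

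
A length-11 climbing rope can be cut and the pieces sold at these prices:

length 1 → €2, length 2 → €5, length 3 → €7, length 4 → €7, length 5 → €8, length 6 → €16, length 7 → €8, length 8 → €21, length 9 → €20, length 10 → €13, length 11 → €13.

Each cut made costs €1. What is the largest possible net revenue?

27

Let r[k] be the best obtainable value from length k. For each k, try every first piece i and keep the best of price[i] + r[k−i] minus the 1 cut fee when i<k.
r[1] = 2
r[2] = 5
r[3] = 7
r[4] = 9  (first piece 2, then r[2]=5)
r[5] = 11  (first piece 2, then r[3]=7)
r[6] = 16
r[7] = 17  (first piece 1, then r[6]=16)
r[8] = 21
r[9] = 22  (first piece 1, then r[8]=21)
r[10] = 25  (first piece 2, then r[8]=21)
r[11] = 27  (first piece 3, then r[8]=21)
One optimal plan: pieces 8 + 3 (1 cut) → €28 − €1 = €27.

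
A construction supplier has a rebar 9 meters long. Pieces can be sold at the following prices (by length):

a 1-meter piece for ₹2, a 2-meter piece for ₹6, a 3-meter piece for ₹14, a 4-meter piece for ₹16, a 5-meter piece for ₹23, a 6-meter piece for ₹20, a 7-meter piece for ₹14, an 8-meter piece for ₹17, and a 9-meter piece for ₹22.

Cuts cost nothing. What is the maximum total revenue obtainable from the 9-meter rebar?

42

Consider every possible first cut. r[k] is the best of p[i]+r[k−i] over all sellable i≤k.
r[1] = 2
r[2] = 6
r[3] = 14
r[4] = 16  (first piece 1, then r[3]=14)
r[5] = 23
r[6] = 28  (first piece 3, then r[3]=14)
r[7] = 30  (first piece 1, then r[6]=28)
r[8] = 37  (first piece 3, then r[5]=23)
r[9] = 42  (first piece 3, then r[6]=28)
One optimal cutting: 3 + 3 + 3 → ₹14 + ₹14 + ₹14 = ₹42.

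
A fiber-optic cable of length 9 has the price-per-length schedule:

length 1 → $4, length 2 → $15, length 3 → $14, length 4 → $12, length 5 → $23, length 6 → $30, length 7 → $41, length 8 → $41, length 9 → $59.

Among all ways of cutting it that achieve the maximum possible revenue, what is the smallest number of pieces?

5

Let r[k] be the best obtainable value from length k. For each k, try every first piece i and keep the best of price[i] + r[k−i].
r[1] = 4
r[2] = 15
r[3] = 19  (first piece 1, then r[2]=15)
r[4] = 30  (first piece 2, then r[2]=15)
r[5] = 34  (first piece 1, then r[4]=30)
r[6] = 45  (first piece 2, then r[4]=30)
r[7] = 49  (first piece 1, then r[6]=45)
r[8] = 60  (first piece 2, then r[6]=45)
r[9] = 64  (first piece 1, then r[8]=60)
Maximum revenue is $64.
Now minimize piece count subject to staying optimal: for each k, pieces[k] = 1 + min over i with p[i]+r[k−i]=r[k] of pieces[k−i].
pieces[6] = 3
pieces[7] = 4
pieces[8] = 4
pieces[9] = 5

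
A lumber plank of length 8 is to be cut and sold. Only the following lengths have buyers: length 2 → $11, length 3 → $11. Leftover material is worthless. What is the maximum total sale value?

44

Consider every possible first cut. f[k] is the best of p[i]+f[k−i] over all sellable i≤k.
f[1] = 0
f[2] = 11
f[3] = 11
f[4] = 22  (first piece 2, then f[2]=11)
f[5] = 22
f[6] = 33  (first piece 2, then f[4]=22)
f[7] = 33
f[8] = 44  (first piece 2, then f[6]=33)
One optimal cutting: 2 + 2 + 2 + 2 → $44.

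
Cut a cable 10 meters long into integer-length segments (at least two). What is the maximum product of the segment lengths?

36

Let f[k] be the best product for length k (with at least one cut). For each first piece i, the rest contributes max(k−i, f[k−i]).
f[2] = 1×max(1,0) = 1×1 = 1
f[3] = 1×max(2,1) = 1×2 = 2
f[4] = 2×max(2,1) = 2×2 = 4
f[5] = 2×max(3,2) = 2×3 = 6
f[6] = 3×max(3,2) = 3×3 = 9
f[7] = 2×max(5,6) = 2×6 = 12
f[8] = 2×max(6,9) = 2×9 = 18
f[9] = 3×max(6,9) = 3×9 = 27
f[10] = 2×max(8,18) = 2×18 = 36
One optimal split: 3 + 3 + 2 + 2; product 3×3×2×2 = 36.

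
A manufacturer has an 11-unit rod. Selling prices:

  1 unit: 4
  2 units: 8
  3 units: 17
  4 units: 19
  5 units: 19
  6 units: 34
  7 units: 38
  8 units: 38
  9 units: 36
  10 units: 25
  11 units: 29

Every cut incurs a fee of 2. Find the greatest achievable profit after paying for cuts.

Build r[k] bottom-up: r[k] = max over allowed piece i of (p[i] + r[k−i]) − 2 per cut.
r[1] = 4
r[2] = max(4+4-2, 8+0) = 8
r[3] = max(4+8-2, 8+4-2, 17+0) = 17
r[4] = max(4+17-2, 8+8-2, 17+4-2, 19+0) = 19
r[5] = max(4+19-2, 8+17-2, 17+8-2, 19+4-2, 19+0) = 23
r[6] = max(4+23-2, 8+19-2, 17+17-2, 19+8-2, 19+4-2, 34+0) = 34
r[7] = max(4+34-2, 8+23-2, 17+19-2, …, 34+4-2, 38+0) = 38
r[8] = max(4+38-2, 8+34-2, 17+23-2, …, 38+4-2, 38+0) = 40
r[9] = max(4+40-2, 8+38-2, 17+34-2, …, 38+4-2, 36+0) = 49
r[10] = max(4+49-2, 8+40-2, 17+38-2, …, 36+4-2, 25+0) = 53
r[11] = max(4+53-2, 8+49-2, 17+40-2, …, 25+4-2, 29+0) = 55
One optimal plan: pieces 7 + 3 + 1 (2 cuts) → 59 − 4 = 55.

55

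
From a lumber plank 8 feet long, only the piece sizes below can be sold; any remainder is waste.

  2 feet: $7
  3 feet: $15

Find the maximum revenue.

Consider every possible first cut. f[k] is the best of p[i]+f[k−i] over all sellable i≤k.
f[1] = 0
f[2] = 7
f[3] = 15
f[4] = 15
f[5] = 22  (first piece 2, then f[3]=15)
f[6] = 30  (first piece 3, then f[3]=15)
f[7] = 30
f[8] = 37  (first piece 2, then f[6]=30)
One optimal cutting: 3 + 3 + 2 → $37.

37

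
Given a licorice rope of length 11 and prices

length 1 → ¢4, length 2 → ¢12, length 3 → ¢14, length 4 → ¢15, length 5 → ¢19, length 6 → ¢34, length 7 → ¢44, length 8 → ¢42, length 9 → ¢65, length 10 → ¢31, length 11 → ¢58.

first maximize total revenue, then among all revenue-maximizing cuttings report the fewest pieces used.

Let r[k] be the best obtainable value from length k. For each k, try every first piece i and keep the best of price[i] + r[k−i].
r[1] = 4
r[2] = max(4+4, 12+0) = 12
r[3] = max(4+12, 12+4, 14+0) = 16
r[4] = max(4+16, 12+12, 14+4, 15+0) = 24
r[5] = max(4+24, 12+16, 14+12, 15+4, 19+0) = 28
r[6] = max(4+28, 12+24, 14+16, 15+12, 19+4, 34+0) = 36
r[7] = max(4+36, 12+28, 14+24, …, 34+4, 44+0) = 44
r[8] = max(4+44, 12+36, 14+28, …, 44+4, 42+0) = 48
r[9] = max(4+48, 12+44, 14+36, …, 42+4, 65+0) = 65
r[10] = max(4+65, 12+48, 14+44, …, 65+4, 31+0) = 69
r[11] = max(4+69, 12+65, 14+48, …, 31+4, 58+0) = 77
Maximum revenue is ¢77.
Now minimize piece count subject to staying optimal: for each k, pieces[k] = 1 + min over i with p[i]+r[k−i]=r[k] of pieces[k−i].
pieces[8] = 2
pieces[9] = 1
pieces[10] = 2
pieces[11] = 2

2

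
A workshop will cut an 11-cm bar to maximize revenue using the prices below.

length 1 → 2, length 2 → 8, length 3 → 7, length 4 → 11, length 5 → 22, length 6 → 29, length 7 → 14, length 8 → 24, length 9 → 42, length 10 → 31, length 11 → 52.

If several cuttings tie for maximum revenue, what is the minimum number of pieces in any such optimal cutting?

Let r[k] be the best obtainable value from length k. For each k, try every first piece i and keep the best of price[i] + r[k−i].
r[1] = 2
r[2] = max(2+2, 8+0) = 8
r[3] = max(2+8, 8+2, 7+0) = 10
r[4] = max(2+10, 8+8, 7+2, 11+0) = 16
r[5] = max(2+16, 8+10, 7+8, 11+2, 22+0) = 22
r[6] = max(2+22, 8+16, 7+10, 11+8, 22+2, 29+0) = 29
r[7] = max(2+29, 8+22, 7+16, …, 29+2, 14+0) = 31
r[8] = max(2+31, 8+29, 7+22, …, 14+2, 24+0) = 37
r[9] = max(2+37, 8+31, 7+29, …, 24+2, 42+0) = 42
r[10] = max(2+42, 8+37, 7+31, …, 42+2, 31+0) = 45
r[11] = max(2+45, 8+42, 7+37, …, 31+2, 52+0) = 52
Maximum revenue is 52.
Now minimize piece count subject to staying optimal: for each k, pieces[k] = 1 + min over i with p[i]+r[k−i]=r[k] of pieces[k−i].
pieces[8] = 2
pieces[9] = 1
pieces[10] = 3
pieces[11] = 1

1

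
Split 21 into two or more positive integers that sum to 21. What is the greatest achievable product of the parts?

Define g[k] = max over 1≤i<k of i · max(k−i, g[k−i]); the inner max lets the remainder stay uncut if that's better.
g[2] = 1*max(1,0) = 1*1 = 1
g[3] = 1*max(2,1) = 1*2 = 2
g[4] = 2*max(2,1) = 2*2 = 4
g[5] = 2*max(3,2) = 2*3 = 6
g[6] = 3*max(3,2) = 3*3 = 9
g[7] = 2*max(5,6) = 2*6 = 12
g[8] = 2*max(6,9) = 2*9 = 18
g[9] = 3*max(6,9) = 3*9 = 27
g[10] = 2*max(8,18) = 2*18 = 36
g[11] = 2*max(9,27) = 2*27 = 54
g[12] = 3*max(9,27) = 3*27 = 81
g[13] = 2*max(11,54) = 2*54 = 108
g[14] = 2*max(12,81) = 2*81 = 162
g[15] = 3*max(12,81) = 3*81 = 243
g[16] = 2*max(14,162) = 2*162 = 324
g[17] = 2*max(15,243) = 2*243 = 486
g[18] = 3*max(15,243) = 3*243 = 729
g[19] = 2*max(17,486) = 2*486 = 972
g[20] = 2*max(18,729) = 2*729 = 1458
g[21] = 3*max(18,729) = 3*729 = 2187
One optimal split: 3 + 3 + 3 + 3 + 3 + 3 + 3; product 3*3*3*3*3*3*3 = 2187.

2187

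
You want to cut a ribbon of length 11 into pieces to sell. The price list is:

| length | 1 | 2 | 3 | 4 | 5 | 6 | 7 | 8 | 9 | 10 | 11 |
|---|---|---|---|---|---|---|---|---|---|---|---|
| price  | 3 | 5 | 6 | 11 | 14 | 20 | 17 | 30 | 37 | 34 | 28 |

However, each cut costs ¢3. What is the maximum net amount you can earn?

39

Build v[k] bottom-up: v[k] = max over allowed piece i of (p[i] + v[k−i]) − 3 per cut.
v[1] = 3
v[2] = 5
v[3] = 6
v[4] = 11
v[5] = 14
v[6] = 20
v[7] = 20  (first piece 1, then v[6]=20)
v[8] = 30
v[9] = 37
v[10] = 37  (first piece 1, then v[9]=37)
v[11] = 39  (first piece 2, then v[9]=37)
One optimal plan: pieces 9 + 2 (1 cut) → ¢42 − ¢3 = ¢39.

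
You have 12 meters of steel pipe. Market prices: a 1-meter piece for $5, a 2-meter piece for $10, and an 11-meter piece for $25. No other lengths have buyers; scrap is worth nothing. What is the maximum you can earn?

60

Build f[k] bottom-up: f[k] = max over allowed piece i of (p[i] + f[k−i]).
f[1] = 5
f[2] = max(5+5, 10+0) = 10
f[3] = max(5+10, 10+5) = 15
f[4] = max(5+15, 10+10) = 20
f[5] = max(5+20, 10+15) = 25
f[6] = max(5+25, 10+20) = 30
f[7] = max(5+30, 10+25) = 35
f[8] = max(5+35, 10+30) = 40
f[9] = max(5+40, 10+35) = 45
f[10] = max(5+45, 10+40) = 50
f[11] = max(5+50, 10+45, 25+0) = 55
f[12] = max(5+55, 10+50, 25+5) = 60
One optimal cutting: 1 + 1 + 1 + 1 + 1 + 1 + 1 + 1 + 1 + 1 + 1 + 1 → $60.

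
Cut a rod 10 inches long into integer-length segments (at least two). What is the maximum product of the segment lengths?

36

Fill m[k] for k=2..10: at each k try every first piece i and multiply by the better of (k−i) uncut or m[k−i].
m[2] = 1×max(1,0) = 1×1 = 1
m[3] = max(1×2, 2×1) = 2
m[4] = max(1×3, 2×2, 3×1) = 4
m[5] = max(1×4, 2×3, 3×2, 4×1) = 6
m[6] = max(1×6, 2×4, 3×3, 4×2, 5×1) = 9
m[7] = max(1×9, 2×6, 3×4, 4×3, 5×2, 6×1) = 12
m[8] = max(1×12, 2×9, 3×6, …, 6×2, 7×1) = 18
m[9] = max(1×18, 2×12, 3×9, …, 7×2, 8×1) = 27
m[10] = max(1×27, 2×18, 3×12, …, 8×2, 9×1) = 36
One optimal split: 3 + 3 + 2 + 2; product 3×3×2×2 = 36.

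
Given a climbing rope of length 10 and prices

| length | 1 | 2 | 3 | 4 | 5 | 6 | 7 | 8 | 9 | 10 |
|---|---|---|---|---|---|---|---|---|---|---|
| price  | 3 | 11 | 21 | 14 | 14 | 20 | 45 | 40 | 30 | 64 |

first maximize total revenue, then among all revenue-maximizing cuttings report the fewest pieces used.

Consider every possible first cut. r[k] is the best of p[i]+r[k−i] over all sellable i≤k.
r[1] = 3
r[2] = 11
r[3] = 21
r[4] = 24  (first piece 1, then r[3]=21)
r[5] = 32  (first piece 2, then r[3]=21)
r[6] = 42  (first piece 3, then r[3]=21)
r[7] = 45  (first piece 1, then r[6]=42)
r[8] = 53  (first piece 2, then r[6]=42)
r[9] = 63  (first piece 3, then r[6]=42)
r[10] = 66  (first piece 1, then r[9]=63)
Maximum revenue is €66.
Now minimize piece count subject to staying optimal: for each k, pieces[k] = 1 + min over i with p[i]+r[k−i]=r[k] of pieces[k−i].
pieces[7] = 1
pieces[8] = 3
pieces[9] = 3
pieces[10] = 2

2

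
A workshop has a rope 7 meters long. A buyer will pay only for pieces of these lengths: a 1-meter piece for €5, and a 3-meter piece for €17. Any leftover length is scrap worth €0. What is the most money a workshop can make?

Let f[k] be the best obtainable value from length k. For each k, try every first piece i and keep the best of price[i] + f[k−i].
f[1] = 5
f[2] = 10  (first piece 1, then f[1]=5)
f[3] = max(5+10, 17+0) = 17
f[4] = max(5+17, 17+5) = 22
f[5] = max(5+22, 17+10) = 27
f[6] = max(5+27, 17+17) = 34
f[7] = max(5+34, 17+22) = 39
One optimal cutting: 3 + 3 + 1 → €39.

39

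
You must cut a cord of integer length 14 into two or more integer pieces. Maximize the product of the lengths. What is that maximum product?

Fill prod[k] for k=2..14: at each k try every first piece i and multiply by the better of (k−i) uncut or prod[k−i].
Small cases: prod[2]=1, prod[3]=2, prod[4]=4, prod[5]=6, prod[6]=9, prod[7]=12, prod[8]=18, prod[9]=27.
prod[10] = 2×max(8,18) = 2×18 = 36
prod[11] = 2×max(9,27) = 2×27 = 54
prod[12] = 3×max(9,27) = 3×27 = 81
prod[13] = 2×max(11,54) = 2×54 = 108
prod[14] = 2×max(12,81) = 2×81 = 162
One optimal split: 3 + 3 + 3 + 3 + 2; product 3×3×3×3×2 = 162.

162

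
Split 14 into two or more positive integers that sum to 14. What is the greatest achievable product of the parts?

Fill P[k] for k=2..14: at each k try every first piece i and multiply by the better of (k−i) uncut or P[k−i].
Small cases: P[2]=1, P[3]=2, P[4]=4, P[5]=6, P[6]=9.
P[7] = 2·max(5,6) = 2·6 = 12
P[8] = 2·max(6,9) = 2·9 = 18
P[9] = 3·max(6,9) = 3·9 = 27
P[10] = 2·max(8,18) = 2·18 = 36
P[11] = 2·max(9,27) = 2·27 = 54
P[12] = 3·max(9,27) = 3·27 = 81
P[13] = 2·max(11,54) = 2·54 = 108
P[14] = 2·max(12,81) = 2·81 = 162
One optimal split: 3 + 3 + 3 + 3 + 2; product 3·3·3·3·2 = 162.

162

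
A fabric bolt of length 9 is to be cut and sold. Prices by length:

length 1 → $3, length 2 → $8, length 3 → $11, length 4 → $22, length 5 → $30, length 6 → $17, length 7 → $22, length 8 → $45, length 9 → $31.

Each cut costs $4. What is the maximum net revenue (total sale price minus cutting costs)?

Let net[k] be the best obtainable value from length k. For each k, try every first piece i and keep the best of price[i] + net[k−i] minus the 4 cut fee when i<k.
net[1] = 3
net[2] = 8
net[3] = 11
net[4] = 22
net[5] = 30
net[6] = 29  (first piece 1, then net[5]=30)
net[7] = 34  (first piece 2, then net[5]=30)
net[8] = 45
net[9] = 48  (first piece 4, then net[5]=30)
One optimal plan: pieces 5 + 4 (1 cut) → $52 − $4 = $48.

48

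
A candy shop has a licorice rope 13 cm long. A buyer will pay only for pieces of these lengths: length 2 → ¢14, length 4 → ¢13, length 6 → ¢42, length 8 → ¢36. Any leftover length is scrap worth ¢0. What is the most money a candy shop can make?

Let r[k] be the best obtainable value from length k. For each k, try every first piece i and keep the best of price[i] + r[k−i].
r[1] = 0
r[2] = 14
r[3] = 14
r[4] = max(14+14, 13+0) = 28
r[5] = max(14+14, 13+0) = 28
r[6] = max(14+28, 13+14, 42+0) = 42
r[7] = max(14+28, 13+14, 42+0) = 42
r[8] = max(14+42, 13+28, 42+14, 36+0) = 56
r[9] = max(14+42, 13+28, 42+14, 36+0) = 56
r[10] = max(14+56, 13+42, 42+28, 36+14) = 70
r[11] = max(14+56, 13+42, 42+28, 36+14) = 70
r[12] = max(14+70, 13+56, 42+42, 36+28) = 84
r[13] = max(14+70, 13+56, 42+42, 36+28) = 84
One optimal cutting: pieces 2 + 2 + 2 + 2 + 2 + 2 with 1 cm of scrap → ¢84.

84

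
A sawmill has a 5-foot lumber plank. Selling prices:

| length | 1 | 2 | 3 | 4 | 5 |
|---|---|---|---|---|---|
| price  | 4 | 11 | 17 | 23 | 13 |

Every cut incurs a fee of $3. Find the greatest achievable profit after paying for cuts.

Consider every possible first cut. net[k] is the best of p[i]+net[k−i] over all sellable i≤k, charging 3 whenever i<k.
net[1] = 4
net[2] = max(4+4-3, 11+0) = 11
net[3] = max(4+11-3, 11+4-3, 17+0) = 17
net[4] = max(4+17-3, 11+11-3, 17+4-3, 23+0) = 23
net[5] = max(4+23-3, 11+17-3, 17+11-3, 23+4-3, 13+0) = 25
One optimal plan: pieces 3 + 2 (1 cut) → $28 − $3 = $25.

25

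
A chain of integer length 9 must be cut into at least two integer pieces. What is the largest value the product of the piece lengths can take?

27

Let P[k] be the best product for length k (with at least one cut). For each first piece i, the rest contributes max(k−i, P[k−i]).
Small cases: P[2]=1, P[3]=2, P[4]=4.
P[5] = 2·max(3,2) = 2·3 = 6
P[6] = 3·max(3,2) = 3·3 = 9
P[7] = 2·max(5,6) = 2·6 = 12
P[8] = 2·max(6,9) = 2·9 = 18
P[9] = 3·max(6,9) = 3·9 = 27
One optimal split: 3 + 3 + 3; product 3·3·3 = 27.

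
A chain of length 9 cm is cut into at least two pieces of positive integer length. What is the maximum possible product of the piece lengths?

Let prod[k] be the best product for length k (with at least one cut). For each first piece i, the rest contributes max(k−i, prod[k−i]).
Small cases: prod[2]=1.
prod[3] = 1*max(2,1) = 1*2 = 2
prod[4] = 2*max(2,1) = 2*2 = 4
prod[5] = 2*max(3,2) = 2*3 = 6
prod[6] = 3*max(3,2) = 3*3 = 9
prod[7] = 2*max(5,6) = 2*6 = 12
prod[8] = 2*max(6,9) = 2*9 = 18
prod[9] = 3*max(6,9) = 3*9 = 27
One optimal split: 3 + 3 + 3; product 3*3*3 = 27.

27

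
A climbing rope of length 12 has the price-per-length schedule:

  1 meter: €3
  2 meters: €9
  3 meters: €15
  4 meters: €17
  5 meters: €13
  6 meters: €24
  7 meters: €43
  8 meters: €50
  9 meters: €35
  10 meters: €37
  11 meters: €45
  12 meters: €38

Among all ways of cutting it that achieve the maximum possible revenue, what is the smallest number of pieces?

Build r[k] bottom-up: r[k] = max over allowed piece i of (p[i] + r[k−i]).
r[1] = 3
r[2] = max(3+3, 9+0) = 9
r[3] = max(3+9, 9+3, 15+0) = 15
r[4] = max(3+15, 9+9, 15+3, 17+0) = 18
r[5] = max(3+18, 9+15, 15+9, 17+3, 13+0) = 24
r[6] = max(3+24, 9+18, 15+15, 17+9, 13+3, 24+0) = 30
r[7] = max(3+30, 9+24, 15+18, …, 24+3, 43+0) = 43
r[8] = max(3+43, 9+30, 15+24, …, 43+3, 50+0) = 50
r[9] = max(3+50, 9+43, 15+30, …, 50+3, 35+0) = 53
r[10] = max(3+53, 9+50, 15+43, …, 35+3, 37+0) = 59
r[11] = max(3+59, 9+53, 15+50, …, 37+3, 45+0) = 65
r[12] = max(3+65, 9+59, 15+53, …, 45+3, 38+0) = 68
Maximum revenue is €68.
Now minimize piece count subject to staying optimal: for each k, pieces[k] = 1 + min over i with p[i]+r[k−i]=r[k] of pieces[k−i].
pieces[9] = 2
pieces[10] = 2
pieces[11] = 2
pieces[12] = 3

3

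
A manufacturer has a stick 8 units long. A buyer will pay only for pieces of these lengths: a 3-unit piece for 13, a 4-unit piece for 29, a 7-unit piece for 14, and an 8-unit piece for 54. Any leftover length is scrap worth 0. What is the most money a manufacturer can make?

58

Build best[k] bottom-up: best[k] = max over allowed piece i of (p[i] + best[k−i]).
best[1] = 0
best[2] = 0
best[3] = 13
best[4] = 29
best[5] = 29
best[6] = 29
best[7] = 42  (first piece 3, then best[4]=29)
best[8] = 58  (first piece 4, then best[4]=29)
One optimal cutting: 4 + 4 → 58.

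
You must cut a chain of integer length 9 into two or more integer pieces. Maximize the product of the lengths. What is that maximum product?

27

Define m[k] = max over 1≤i<k of i · max(k−i, m[k−i]); the inner max lets the remainder stay uncut if that's better.
m[2] = 1·max(1,0) = 1·1 = 1
m[3] = max(1·2, 2·1) = 2
m[4] = max(1·3, 2·2, 3·1) = 4
m[5] = max(1·4, 2·3, 3·2, 4·1) = 6
m[6] = max(1·6, 2·4, 3·3, 4·2, 5·1) = 9
m[7] = max(1·9, 2·6, 3·4, 4·3, 5·2, 6·1) = 12
m[8] = max(1·12, 2·9, 3·6, …, 6·2, 7·1) = 18
m[9] = max(1·18, 2·12, 3·9, …, 7·2, 8·1) = 27
One optimal split: 3 + 3 + 3; product 3·3·3 = 27.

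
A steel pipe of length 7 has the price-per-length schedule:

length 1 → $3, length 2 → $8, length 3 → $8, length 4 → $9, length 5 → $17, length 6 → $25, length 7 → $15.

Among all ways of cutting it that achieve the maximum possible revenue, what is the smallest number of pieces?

2

Build r[k] bottom-up: r[k] = max over allowed piece i of (p[i] + r[k−i]).
r[1] = 3
r[2] = max(3+3, 8+0) = 8
r[3] = max(3+8, 8+3, 8+0) = 11
r[4] = max(3+11, 8+8, 8+3, 9+0) = 16
r[5] = max(3+16, 8+11, 8+8, 9+3, 17+0) = 19
r[6] = max(3+19, 8+16, 8+11, 9+8, 17+3, 25+0) = 25
r[7] = max(3+25, 8+19, 8+16, …, 25+3, 15+0) = 28
Maximum revenue is $28.
Now minimize piece count subject to staying optimal: for each k, pieces[k] = 1 + min over i with p[i]+r[k−i]=r[k] of pieces[k−i].
pieces[4] = 2
pieces[5] = 3
pieces[6] = 1
pieces[7] = 2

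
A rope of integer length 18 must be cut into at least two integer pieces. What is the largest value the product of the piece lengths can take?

Fill prod[k] for k=2..18: at each k try every first piece i and multiply by the better of (k−i) uncut or prod[k−i].
prod[2] = 1*max(1,0) = 1*1 = 1
prod[3] = max(1*2, 2*1) = 2
prod[4] = max(1*3, 2*2, 3*1) = 4
prod[5] = max(1*4, 2*3, 3*2, 4*1) = 6
prod[6] = max(1*6, 2*4, 3*3, 4*2, 5*1) = 9
prod[7] = max(1*9, 2*6, 3*4, 4*3, 5*2, 6*1) = 12
prod[8] = max(1*12, 2*9, 3*6, …, 6*2, 7*1) = 18
prod[9] = max(1*18, 2*12, 3*9, …, 7*2, 8*1) = 27
prod[10] = max(1*27, 2*18, 3*12, …, 8*2, 9*1) = 36
prod[11] = max(1*36, 2*27, 3*18, …, 9*2, 10*1) = 54
prod[12] = max(1*54, 2*36, 3*27, …, 10*2, 11*1) = 81
prod[13] = max(1*81, 2*54, 3*36, …, 11*2, 12*1) = 108
prod[14] = max(1*108, 2*81, 3*54, …, 12*2, 13*1) = 162
prod[15] = max(1*162, 2*108, 3*81, …, 13*2, 14*1) = 243
prod[16] = max(1*243, 2*162, 3*108, …, 14*2, 15*1) = 324
prod[17] = max(1*324, 2*243, 3*162, …, 15*2, 16*1) = 486
prod[18] = max(1*486, 2*324, 3*243, …, 16*2, 17*1) = 729
One optimal split: 3 + 3 + 3 + 3 + 3 + 3; product 3*3*3*3*3*3 = 729.

729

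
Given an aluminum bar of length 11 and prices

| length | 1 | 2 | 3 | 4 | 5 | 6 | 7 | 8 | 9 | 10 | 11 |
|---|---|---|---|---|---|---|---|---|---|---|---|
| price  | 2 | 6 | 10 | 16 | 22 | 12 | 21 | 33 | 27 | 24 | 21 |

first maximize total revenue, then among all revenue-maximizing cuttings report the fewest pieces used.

3

Let r[k] be the best obtainable value from length k. For each k, try every first piece i and keep the best of price[i] + r[k−i].
r[1] = 2
r[2] = max(2+2, 6+0) = 6
r[3] = max(2+6, 6+2, 10+0) = 10
r[4] = max(2+10, 6+6, 10+2, 16+0) = 16
r[5] = max(2+16, 6+10, 10+6, 16+2, 22+0) = 22
r[6] = max(2+22, 6+16, 10+10, 16+6, 22+2, 12+0) = 24
r[7] = max(2+24, 6+22, 10+16, …, 12+2, 21+0) = 28
r[8] = max(2+28, 6+24, 10+22, …, 21+2, 33+0) = 33
r[9] = max(2+33, 6+28, 10+24, …, 33+2, 27+0) = 38
r[10] = max(2+38, 6+33, 10+28, …, 27+2, 24+0) = 44
r[11] = max(2+44, 6+38, 10+33, …, 24+2, 21+0) = 46
Maximum revenue is $46.
Now minimize piece count subject to staying optimal: for each k, pieces[k] = 1 + min over i with p[i]+r[k−i]=r[k] of pieces[k−i].
pieces[8] = 1
pieces[9] = 2
pieces[10] = 2
pieces[11] = 3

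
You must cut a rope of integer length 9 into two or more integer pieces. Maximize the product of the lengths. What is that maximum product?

27

Fill f[k] for k=2..9: at each k try every first piece i and multiply by the better of (k−i) uncut or f[k−i].
f[2] = 1×max(1,0) = 1×1 = 1
f[3] = 1×max(2,1) = 1×2 = 2
f[4] = 2×max(2,1) = 2×2 = 4
f[5] = 2×max(3,2) = 2×3 = 6
f[6] = 3×max(3,2) = 3×3 = 9
f[7] = 2×max(5,6) = 2×6 = 12
f[8] = 2×max(6,9) = 2×9 = 18
f[9] = 3×max(6,9) = 3×9 = 27
One optimal split: 3 + 3 + 3; product 3×3×3 = 27.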